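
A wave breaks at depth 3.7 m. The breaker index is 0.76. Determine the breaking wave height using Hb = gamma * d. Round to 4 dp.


Hb = gamma * d
Hb = 0.76 * 3.7
Hb = 2.8120 m

2.8120


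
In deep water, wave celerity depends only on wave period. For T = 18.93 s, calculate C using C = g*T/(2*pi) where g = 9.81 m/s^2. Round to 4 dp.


We use the deep-water celerity formula:
C = g * T / (2 * pi)
C = 9.81 * 18.93 / (2 * 3.14159...)
C = 185.703300 / 6.283185
C = 29.5556 m/s

29.5556


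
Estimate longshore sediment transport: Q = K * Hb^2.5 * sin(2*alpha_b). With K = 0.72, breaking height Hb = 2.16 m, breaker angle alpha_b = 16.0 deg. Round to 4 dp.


Q = K * Hb^2.5 * sin(2 * alpha_b)
Hb^2.5 = 2.16^2.5 = 6.857004
sin(2 * 16.0) = sin(32.0) = 0.529919
Q = 0.72 * 6.857004 * 0.529919
Q = 2.6162 m^3/s

2.6162


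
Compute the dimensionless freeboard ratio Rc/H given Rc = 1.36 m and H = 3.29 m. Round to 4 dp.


Relative freeboard = Rc / H
= 1.36 / 3.29
= 0.4134

0.4134


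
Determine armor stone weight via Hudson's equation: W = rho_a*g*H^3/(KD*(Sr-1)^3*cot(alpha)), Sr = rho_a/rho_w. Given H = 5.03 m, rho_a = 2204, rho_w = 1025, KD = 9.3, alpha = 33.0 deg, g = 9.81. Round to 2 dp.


Sr = rho_a / rho_w = 2204 / 1025 = 2.150244
(Sr - 1) = 1.150244
(Sr - 1)^3 = 1.521843
cot(33.0) = 1 / tan(33.0) = 1 / 0.649408 = 1.539865
Numerator = 2204 * 9.81 * 5.03^3 = 2751595.2605
Denominator = 9.3 * 1.521843 * 1.539865 = 21.793923
W = 2751595.2605 / 21.793923
W = 126255.16 N

126255.16


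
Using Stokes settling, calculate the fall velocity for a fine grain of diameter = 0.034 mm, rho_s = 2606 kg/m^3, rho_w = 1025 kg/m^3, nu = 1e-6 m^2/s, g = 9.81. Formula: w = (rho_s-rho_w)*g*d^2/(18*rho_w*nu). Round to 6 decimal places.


w = (rho_s - rho_w) * g * d^2 / (18 * rho_w * nu)
d = 0.034 mm = 0.000034 m
rho_s - rho_w = 2606 - 1025 = 1581
Numerator = 1581 * 9.81 * (0.000034)^2 = 0.000017929109
Denominator = 18 * 1025 * 1e-6 = 0.018450
w = 0.000972 m/s

0.000972


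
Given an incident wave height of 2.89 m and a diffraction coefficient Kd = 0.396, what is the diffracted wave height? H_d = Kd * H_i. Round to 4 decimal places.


H_d = Kd * H_i
H_d = 0.396 * 2.89
H_d = 1.1444 m

1.1444


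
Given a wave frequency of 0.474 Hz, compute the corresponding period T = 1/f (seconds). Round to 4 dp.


T = 1 / f
T = 1 / 0.474
T = 2.1097 s

2.1097


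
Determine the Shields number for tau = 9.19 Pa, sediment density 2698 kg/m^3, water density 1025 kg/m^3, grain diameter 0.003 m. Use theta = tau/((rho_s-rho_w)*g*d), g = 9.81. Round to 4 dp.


theta = tau / ((rho_s - rho_w) * g * d)
rho_s - rho_w = 2698 - 1025 = 1673
Denominator = 1673 * 9.81 * 0.003 = 49.236390
theta = 9.19 / 49.236390
theta = 0.1867

0.1867


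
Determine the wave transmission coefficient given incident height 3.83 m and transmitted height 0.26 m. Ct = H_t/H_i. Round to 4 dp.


Ct = H_t / H_i
Ct = 0.26 / 3.83
Ct = 0.0679

0.0679


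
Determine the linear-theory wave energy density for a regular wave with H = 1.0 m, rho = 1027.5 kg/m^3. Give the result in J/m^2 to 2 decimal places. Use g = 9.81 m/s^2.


E = (1/8) * rho * g * H^2
E = (1/8) * 1027.5 * 9.81 * 1.0^2
E = 0.125 * 1027.5 * 9.81 * 1.0000
E = 1259.97 J/m^2

1259.97


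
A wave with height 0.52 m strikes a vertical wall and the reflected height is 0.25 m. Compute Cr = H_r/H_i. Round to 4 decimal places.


Cr = H_r / H_i
Cr = 0.25 / 0.52
Cr = 0.4808

0.4808


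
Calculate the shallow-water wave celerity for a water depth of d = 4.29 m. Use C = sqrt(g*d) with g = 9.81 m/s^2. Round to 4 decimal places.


Using the shallow-water approximation:
C = sqrt(g * d) = sqrt(9.81 * 4.29)
C = sqrt(42.0849)
C = 6.4873 m/s

6.4873


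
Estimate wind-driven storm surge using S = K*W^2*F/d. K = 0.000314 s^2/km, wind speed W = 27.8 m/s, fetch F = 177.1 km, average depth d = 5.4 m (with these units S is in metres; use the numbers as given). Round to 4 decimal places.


S = K * W^2 * F / d
W^2 = 27.8^2 = 772.84
S = 0.000314 * 772.84 * 177.1 / 5.4
Numerator = 0.000314 * 772.84 * 177.1 = 42.977169
S = 42.977169 / 5.4 = 7.9587 m

7.9587


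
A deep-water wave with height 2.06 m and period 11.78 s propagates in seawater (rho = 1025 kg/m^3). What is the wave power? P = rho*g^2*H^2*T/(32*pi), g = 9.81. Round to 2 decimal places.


P = rho * g^2 * H^2 * T / (32 * pi)
P = 1025 * 9.81^2 * 2.06^2 * 11.78 / (32 * pi)
P = 1025 * 96.2361 * 4.2436 * 11.78 / 100.53096
P = 49050.31 W/m

49050.31


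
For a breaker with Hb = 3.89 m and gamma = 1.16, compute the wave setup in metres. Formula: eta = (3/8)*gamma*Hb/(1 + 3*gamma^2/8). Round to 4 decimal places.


eta = (3/8) * gamma * Hb / (1 + 3*gamma^2/8)
Numerator = (3/8) * 1.16 * 3.89 = 1.692150
Denominator = 1 + 3*1.16^2/8 = 1 + 0.504600 = 1.504600
eta = 1.692150 / 1.504600
eta = 1.1247 m

1.1247


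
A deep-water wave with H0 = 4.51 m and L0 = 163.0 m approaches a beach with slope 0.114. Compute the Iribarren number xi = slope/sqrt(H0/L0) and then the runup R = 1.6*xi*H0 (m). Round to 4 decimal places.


xi = slope / sqrt(H0/L0)
H0/L0 = 4.51/163.0 = 0.027669
sqrt(0.027669) = 0.166339
xi = 0.114 / 0.166339 = 0.685347
R = 1.6 * xi * H0 = 1.6 * 0.685347 * 4.51
R = 4.9455 m

4.9455


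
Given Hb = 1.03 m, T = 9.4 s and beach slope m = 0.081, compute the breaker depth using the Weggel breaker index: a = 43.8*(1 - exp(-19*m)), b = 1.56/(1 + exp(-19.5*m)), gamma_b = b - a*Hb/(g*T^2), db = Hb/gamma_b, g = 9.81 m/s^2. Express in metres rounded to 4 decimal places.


a = 43.8 * (1 - exp(-19 * m))
exp(-19 * 0.081) = exp(-1.5390) = 0.214596
a = 43.8 * (1 - 0.214596) = 34.400713
b = 1.56 / (1 + exp(-19.5 * m))
exp(-19.5 * 0.081) = exp(-1.5795) = 0.206078
b = 1.56 / (1 + 0.206078) = 1.293449
Hb / (g * T^2) = 1.03 / (9.81 * 9.4^2) = 1.03 / 866.8116 = 0.00118826
gamma_b = b - a * Hb/(g*T^2) = 1.293449 - 34.400713 * 0.00118826 = 1.252571
db = Hb / gamma_b = 1.03 / 1.252571
db = 0.8223 m

0.8223


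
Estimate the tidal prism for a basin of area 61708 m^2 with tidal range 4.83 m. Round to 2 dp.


Tidal prism = Area * Tidal range
P = 61708 * 4.83
P = 298049.64 m^3

298049.64


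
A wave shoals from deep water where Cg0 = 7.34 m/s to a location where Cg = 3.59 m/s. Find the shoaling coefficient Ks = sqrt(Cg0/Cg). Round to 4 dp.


Ks = sqrt(Cg0 / Cg)
Ks = sqrt(7.34 / 3.59)
Ks = sqrt(2.0446)
Ks = 1.4299

1.4299


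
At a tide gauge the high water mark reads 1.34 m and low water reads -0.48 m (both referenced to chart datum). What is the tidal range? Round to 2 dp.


Tidal range = High water - Low water
Tidal range = 1.34 - (-0.48)
Tidal range = 1.82 m

1.82


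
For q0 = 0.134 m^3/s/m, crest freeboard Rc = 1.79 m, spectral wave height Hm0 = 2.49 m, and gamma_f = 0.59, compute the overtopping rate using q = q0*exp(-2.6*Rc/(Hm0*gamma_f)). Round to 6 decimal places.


q = q0 * exp(-2.6 * Rc / (Hm0 * gamma_f))
Exponent = -2.6 * 1.79 / (2.49 * 0.59)
= -2.6 * 1.79 / 1.4691
= -3.167926
exp(-3.167926) = 0.042091
q = 0.134 * 0.042091
q = 0.005640 m^3/s/m

0.005640


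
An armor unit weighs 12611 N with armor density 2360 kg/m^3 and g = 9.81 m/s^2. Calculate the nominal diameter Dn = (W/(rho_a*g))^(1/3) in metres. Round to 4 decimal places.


V = W / (rho_a * g)
V = 12611 / (2360 * 9.81)
V = 12611 / 23151.60
V = 0.544714 m^3
Dn = V^(1/3) = 0.544714^(1/3)
Dn = 0.8167 m

0.8167


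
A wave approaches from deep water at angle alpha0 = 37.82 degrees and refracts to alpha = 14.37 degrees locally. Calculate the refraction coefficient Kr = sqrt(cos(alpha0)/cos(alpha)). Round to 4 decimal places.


Kr = sqrt(cos(alpha0) / cos(alpha))
cos(37.82) = 0.789941
cos(14.37) = 0.968713
Kr = sqrt(0.789941 / 0.968713)
Kr = sqrt(0.815454)
Kr = 0.9030

0.9030


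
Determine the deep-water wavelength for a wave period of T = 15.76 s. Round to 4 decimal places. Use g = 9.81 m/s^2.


L0 = g * T^2 / (2 * pi)
L0 = 9.81 * 15.76^2 / (2 * pi)
L0 = 9.81 * 248.3776 / 6.28319
L0 = 2436.5843 / 6.28319
L0 = 387.7944 m

387.7944


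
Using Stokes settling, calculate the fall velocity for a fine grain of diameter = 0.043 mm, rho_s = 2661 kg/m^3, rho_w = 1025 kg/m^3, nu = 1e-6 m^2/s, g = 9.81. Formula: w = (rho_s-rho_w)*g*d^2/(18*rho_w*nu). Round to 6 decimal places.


w = (rho_s - rho_w) * g * d^2 / (18 * rho_w * nu)
d = 0.043 mm = 0.000043 m
rho_s - rho_w = 2661 - 1025 = 1636
Numerator = 1636 * 9.81 * (0.000043)^2 = 0.000029674897
Denominator = 18 * 1025 * 1e-6 = 0.018450
w = 0.001608 m/s

0.001608


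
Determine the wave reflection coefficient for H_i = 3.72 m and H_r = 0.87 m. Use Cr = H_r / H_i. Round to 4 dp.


Cr = H_r / H_i
Cr = 0.87 / 3.72
Cr = 0.2339

0.2339


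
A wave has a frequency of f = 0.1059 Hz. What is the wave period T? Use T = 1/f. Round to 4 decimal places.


T = 1 / f
T = 1 / 0.1059
T = 9.4429 s

9.4429


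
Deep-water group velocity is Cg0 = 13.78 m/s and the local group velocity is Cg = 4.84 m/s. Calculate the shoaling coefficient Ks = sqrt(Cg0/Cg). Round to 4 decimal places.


Ks = sqrt(Cg0 / Cg)
Ks = sqrt(13.78 / 4.84)
Ks = sqrt(2.8471)
Ks = 1.6873

1.6873


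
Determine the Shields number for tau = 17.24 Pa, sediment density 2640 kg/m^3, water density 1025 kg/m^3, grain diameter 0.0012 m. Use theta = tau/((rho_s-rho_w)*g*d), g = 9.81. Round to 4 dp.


theta = tau / ((rho_s - rho_w) * g * d)
rho_s - rho_w = 2640 - 1025 = 1615
Denominator = 1615 * 9.81 * 0.0012 = 19.011780
theta = 17.24 / 19.011780
theta = 0.9068

0.9068


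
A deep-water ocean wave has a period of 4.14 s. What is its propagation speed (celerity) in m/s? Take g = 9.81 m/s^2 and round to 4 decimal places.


We use the deep-water celerity formula:
C = g * T / (2 * pi)
C = 9.81 * 4.14 / (2 * 3.14159...)
C = 40.613400 / 6.283185
C = 6.4638 m/s

6.4638


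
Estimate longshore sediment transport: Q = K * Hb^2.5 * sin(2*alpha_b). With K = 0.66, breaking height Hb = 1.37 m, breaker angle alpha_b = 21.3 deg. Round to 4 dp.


Q = K * Hb^2.5 * sin(2 * alpha_b)
Hb^2.5 = 1.37^2.5 = 2.196855
sin(2 * 21.3) = sin(42.6) = 0.676876
Q = 0.66 * 2.196855 * 0.676876
Q = 0.9814 m^3/s

0.9814


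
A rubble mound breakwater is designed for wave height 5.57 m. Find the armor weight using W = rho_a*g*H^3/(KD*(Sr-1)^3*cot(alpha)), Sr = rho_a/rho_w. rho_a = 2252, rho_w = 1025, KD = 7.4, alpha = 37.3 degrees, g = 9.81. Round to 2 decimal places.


Sr = rho_a / rho_w = 2252 / 1025 = 2.197073
(Sr - 1) = 1.197073
(Sr - 1)^3 = 1.715387
cot(37.3) = 1 / tan(37.3) = 1 / 0.761796 = 1.312688
Numerator = 2252 * 9.81 * 5.57^3 = 3817710.3828
Denominator = 7.4 * 1.715387 * 1.312688 = 16.663077
W = 3817710.3828 / 16.663077
W = 229111.97 N

229111.97


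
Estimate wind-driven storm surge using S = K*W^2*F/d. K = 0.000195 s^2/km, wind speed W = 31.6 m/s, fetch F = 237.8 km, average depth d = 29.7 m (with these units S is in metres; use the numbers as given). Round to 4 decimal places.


S = K * W^2 * F / d
W^2 = 31.6^2 = 998.56
S = 0.000195 * 998.56 * 237.8 / 29.7
Numerator = 0.000195 * 998.56 * 237.8 = 46.304226
S = 46.304226 / 29.7 = 1.5591 m

1.5591


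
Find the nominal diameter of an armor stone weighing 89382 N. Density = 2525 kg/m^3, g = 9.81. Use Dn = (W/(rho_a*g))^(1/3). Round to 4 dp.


V = W / (rho_a * g)
V = 89382 / (2525 * 9.81)
V = 89382 / 24770.25
V = 3.608442 m^3
Dn = V^(1/3) = 3.608442^(1/3)
Dn = 1.5338 m

1.5338


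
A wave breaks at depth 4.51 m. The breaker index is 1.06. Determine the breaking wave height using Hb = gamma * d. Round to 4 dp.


Hb = gamma * d
Hb = 1.06 * 4.51
Hb = 4.7806 m

4.7806


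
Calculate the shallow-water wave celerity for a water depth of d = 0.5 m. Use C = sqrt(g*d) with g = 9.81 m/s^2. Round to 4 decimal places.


Using the shallow-water approximation:
C = sqrt(g * d) = sqrt(9.81 * 0.5)
C = sqrt(4.9050)
C = 2.2147 m/s

2.2147


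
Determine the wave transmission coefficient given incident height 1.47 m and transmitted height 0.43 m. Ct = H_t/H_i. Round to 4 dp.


Ct = H_t / H_i
Ct = 0.43 / 1.47
Ct = 0.2925

0.2925


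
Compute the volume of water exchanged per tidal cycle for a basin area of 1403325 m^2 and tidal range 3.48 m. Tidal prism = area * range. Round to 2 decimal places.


Tidal prism = Area * Tidal range
P = 1403325 * 3.48
P = 4883571.00 m^3

4883571.00


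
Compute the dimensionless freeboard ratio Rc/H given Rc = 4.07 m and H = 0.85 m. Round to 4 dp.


Relative freeboard = Rc / H
= 4.07 / 0.85
= 4.7882

4.7882


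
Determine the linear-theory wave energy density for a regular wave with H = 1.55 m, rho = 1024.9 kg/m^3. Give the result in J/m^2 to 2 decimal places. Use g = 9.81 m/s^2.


E = (1/8) * rho * g * H^2
E = (1/8) * 1024.9 * 9.81 * 1.55^2
E = 0.125 * 1024.9 * 9.81 * 2.4025
E = 3019.42 J/m^2

3019.42


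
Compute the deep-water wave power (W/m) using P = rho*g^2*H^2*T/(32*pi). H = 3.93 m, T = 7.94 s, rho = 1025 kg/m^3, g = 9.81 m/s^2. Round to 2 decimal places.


P = rho * g^2 * H^2 * T / (32 * pi)
P = 1025 * 9.81^2 * 3.93^2 * 7.94 / (32 * pi)
P = 1025 * 96.2361 * 15.4449 * 7.94 / 100.53096
P = 120328.26 W/m

120328.26


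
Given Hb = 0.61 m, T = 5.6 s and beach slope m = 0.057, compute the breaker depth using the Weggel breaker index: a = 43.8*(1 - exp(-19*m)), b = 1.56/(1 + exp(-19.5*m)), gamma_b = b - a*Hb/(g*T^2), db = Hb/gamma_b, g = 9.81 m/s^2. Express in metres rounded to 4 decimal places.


a = 43.8 * (1 - exp(-19 * m))
exp(-19 * 0.057) = exp(-1.0830) = 0.338578
a = 43.8 * (1 - 0.338578) = 28.970272
b = 1.56 / (1 + exp(-19.5 * m))
exp(-19.5 * 0.057) = exp(-1.1115) = 0.329065
b = 1.56 / (1 + 0.329065) = 1.173757
Hb / (g * T^2) = 0.61 / (9.81 * 5.6^2) = 0.61 / 307.6416 = 0.00198283
gamma_b = b - a * Hb/(g*T^2) = 1.173757 - 28.970272 * 0.00198283 = 1.116314
db = Hb / gamma_b = 0.61 / 1.116314
db = 0.5464 m

0.5464


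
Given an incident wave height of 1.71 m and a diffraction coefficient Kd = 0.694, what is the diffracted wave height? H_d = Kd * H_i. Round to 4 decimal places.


H_d = Kd * H_i
H_d = 0.694 * 1.71
H_d = 1.1867 m

1.1867


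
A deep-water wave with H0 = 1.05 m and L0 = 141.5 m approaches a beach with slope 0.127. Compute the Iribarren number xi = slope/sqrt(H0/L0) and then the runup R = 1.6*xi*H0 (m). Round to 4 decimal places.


xi = slope / sqrt(H0/L0)
H0/L0 = 1.05/141.5 = 0.007420
sqrt(0.007420) = 0.086142
xi = 0.127 / 0.086142 = 1.474305
R = 1.6 * xi * H0 = 1.6 * 1.474305 * 1.05
R = 2.4768 m

2.4768


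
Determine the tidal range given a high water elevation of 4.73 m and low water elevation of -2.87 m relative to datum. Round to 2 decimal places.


Tidal range = High water - Low water
Tidal range = 4.73 - (-2.87)
Tidal range = 7.60 m

7.60


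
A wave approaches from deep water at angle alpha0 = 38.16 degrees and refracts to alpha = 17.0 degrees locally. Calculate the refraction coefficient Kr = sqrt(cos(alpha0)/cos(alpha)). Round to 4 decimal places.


Kr = sqrt(cos(alpha0) / cos(alpha))
cos(38.16) = 0.786288
cos(17.0) = 0.956305
Kr = sqrt(0.786288 / 0.956305)
Kr = sqrt(0.822215)
Kr = 0.9068

0.9068


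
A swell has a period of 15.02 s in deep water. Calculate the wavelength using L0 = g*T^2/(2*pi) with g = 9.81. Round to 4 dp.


L0 = g * T^2 / (2 * pi)
L0 = 9.81 * 15.02^2 / (2 * pi)
L0 = 9.81 * 225.6004 / 6.28319
L0 = 2213.1399 / 6.28319
L0 = 352.2322 m

352.2322


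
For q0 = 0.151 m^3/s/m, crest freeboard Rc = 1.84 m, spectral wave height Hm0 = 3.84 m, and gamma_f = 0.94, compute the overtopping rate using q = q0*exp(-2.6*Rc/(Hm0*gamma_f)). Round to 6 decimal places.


q = q0 * exp(-2.6 * Rc / (Hm0 * gamma_f))
Exponent = -2.6 * 1.84 / (3.84 * 0.94)
= -2.6 * 1.84 / 3.6096
= -1.325355
exp(-1.325355) = 0.265709
q = 0.151 * 0.265709
q = 0.040122 m^3/s/m

0.040122


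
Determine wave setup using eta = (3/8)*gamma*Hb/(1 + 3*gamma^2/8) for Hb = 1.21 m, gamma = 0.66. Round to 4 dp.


eta = (3/8) * gamma * Hb / (1 + 3*gamma^2/8)
Numerator = (3/8) * 0.66 * 1.21 = 0.299475
Denominator = 1 + 3*0.66^2/8 = 1 + 0.163350 = 1.163350
eta = 0.299475 / 1.163350
eta = 0.2574 m

0.2574


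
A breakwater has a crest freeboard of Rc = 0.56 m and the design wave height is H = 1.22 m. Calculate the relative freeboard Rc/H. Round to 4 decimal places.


Relative freeboard = Rc / H
= 0.56 / 1.22
= 0.4590

0.4590


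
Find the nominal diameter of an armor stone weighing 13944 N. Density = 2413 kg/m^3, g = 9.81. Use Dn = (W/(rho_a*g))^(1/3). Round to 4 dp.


V = W / (rho_a * g)
V = 13944 / (2413 * 9.81)
V = 13944 / 23671.53
V = 0.589062 m^3
Dn = V^(1/3) = 0.589062^(1/3)
Dn = 0.8383 m

0.8383


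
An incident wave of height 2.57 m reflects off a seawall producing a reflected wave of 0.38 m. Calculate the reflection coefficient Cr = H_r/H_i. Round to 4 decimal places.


Cr = H_r / H_i
Cr = 0.38 / 2.57
Cr = 0.1479

0.1479


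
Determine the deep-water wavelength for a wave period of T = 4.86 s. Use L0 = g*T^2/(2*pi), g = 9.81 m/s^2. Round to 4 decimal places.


L0 = g * T^2 / (2 * pi)
L0 = 9.81 * 4.86^2 / (2 * pi)
L0 = 9.81 * 23.6196 / 6.28319
L0 = 231.7083 / 6.28319
L0 = 36.8775 m

36.8775


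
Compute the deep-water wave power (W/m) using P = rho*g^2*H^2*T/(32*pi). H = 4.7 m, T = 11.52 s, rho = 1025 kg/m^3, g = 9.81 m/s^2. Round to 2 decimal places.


P = rho * g^2 * H^2 * T / (32 * pi)
P = 1025 * 9.81^2 * 4.7^2 * 11.52 / (32 * pi)
P = 1025 * 96.2361 * 22.0900 * 11.52 / 100.53096
P = 249695.22 W/m

249695.22


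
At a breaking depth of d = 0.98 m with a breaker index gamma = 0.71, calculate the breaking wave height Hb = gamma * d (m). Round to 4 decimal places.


Hb = gamma * d
Hb = 0.71 * 0.98
Hb = 0.6958 m

0.6958


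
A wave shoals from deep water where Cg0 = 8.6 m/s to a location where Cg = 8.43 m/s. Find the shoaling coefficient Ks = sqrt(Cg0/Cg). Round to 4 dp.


Ks = sqrt(Cg0 / Cg)
Ks = sqrt(8.6 / 8.43)
Ks = sqrt(1.0202)
Ks = 1.0100

1.0100


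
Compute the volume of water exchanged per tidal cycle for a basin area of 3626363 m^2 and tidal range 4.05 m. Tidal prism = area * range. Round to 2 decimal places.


Tidal prism = Area * Tidal range
P = 3626363 * 4.05
P = 14686770.15 m^3

14686770.15


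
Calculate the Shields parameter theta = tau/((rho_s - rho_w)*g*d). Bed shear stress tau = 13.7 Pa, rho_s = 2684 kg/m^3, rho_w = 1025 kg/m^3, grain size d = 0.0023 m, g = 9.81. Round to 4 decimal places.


theta = tau / ((rho_s - rho_w) * g * d)
rho_s - rho_w = 2684 - 1025 = 1659
Denominator = 1659 * 9.81 * 0.0023 = 37.432017
theta = 13.7 / 37.432017
theta = 0.3660

0.3660


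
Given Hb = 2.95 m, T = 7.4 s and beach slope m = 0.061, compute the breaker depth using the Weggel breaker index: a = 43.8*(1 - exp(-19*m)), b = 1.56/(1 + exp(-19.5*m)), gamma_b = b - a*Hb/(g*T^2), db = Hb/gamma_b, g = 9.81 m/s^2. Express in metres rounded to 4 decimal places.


a = 43.8 * (1 - exp(-19 * m))
exp(-19 * 0.061) = exp(-1.1590) = 0.313800
a = 43.8 * (1 - 0.313800) = 30.055568
b = 1.56 / (1 + exp(-19.5 * m))
exp(-19.5 * 0.061) = exp(-1.1895) = 0.304373
b = 1.56 / (1 + 0.304373) = 1.195977
Hb / (g * T^2) = 2.95 / (9.81 * 7.4^2) = 2.95 / 537.1956 = 0.00549148
gamma_b = b - a * Hb/(g*T^2) = 1.195977 - 30.055568 * 0.00549148 = 1.030927
db = Hb / gamma_b = 2.95 / 1.030927
db = 2.8615 m

2.8615


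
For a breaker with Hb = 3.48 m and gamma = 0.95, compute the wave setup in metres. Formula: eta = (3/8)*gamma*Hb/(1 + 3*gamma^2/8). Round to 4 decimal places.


eta = (3/8) * gamma * Hb / (1 + 3*gamma^2/8)
Numerator = (3/8) * 0.95 * 3.48 = 1.239750
Denominator = 1 + 3*0.95^2/8 = 1 + 0.338438 = 1.338438
eta = 1.239750 / 1.338438
eta = 0.9263 m

0.9263


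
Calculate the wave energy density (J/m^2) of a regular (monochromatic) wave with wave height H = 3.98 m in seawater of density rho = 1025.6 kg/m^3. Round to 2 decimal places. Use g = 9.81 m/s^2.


E = (1/8) * rho * g * H^2
E = (1/8) * 1025.6 * 9.81 * 3.98^2
E = 0.125 * 1025.6 * 9.81 * 15.8404
E = 19921.55 J/m^2

19921.55


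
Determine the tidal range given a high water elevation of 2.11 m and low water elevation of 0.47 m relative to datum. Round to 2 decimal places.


Tidal range = High water - Low water
Tidal range = 2.11 - (0.47)
Tidal range = 1.64 m

1.64


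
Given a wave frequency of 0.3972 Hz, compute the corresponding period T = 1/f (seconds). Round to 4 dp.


T = 1 / f
T = 1 / 0.3972
T = 2.5176 s

2.5176


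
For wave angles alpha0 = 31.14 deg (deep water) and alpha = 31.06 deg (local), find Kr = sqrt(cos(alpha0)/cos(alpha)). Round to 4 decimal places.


Kr = sqrt(cos(alpha0) / cos(alpha))
cos(31.14) = 0.855906
cos(31.06) = 0.856627
Kr = sqrt(0.855906 / 0.856627)
Kr = sqrt(0.999158)
Kr = 0.9996

0.9996


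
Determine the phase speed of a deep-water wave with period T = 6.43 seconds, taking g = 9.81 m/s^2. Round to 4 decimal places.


We use the deep-water celerity formula:
C = g * T / (2 * pi)
C = 9.81 * 6.43 / (2 * 3.14159...)
C = 63.078300 / 6.283185
C = 10.0392 m/s

10.0392


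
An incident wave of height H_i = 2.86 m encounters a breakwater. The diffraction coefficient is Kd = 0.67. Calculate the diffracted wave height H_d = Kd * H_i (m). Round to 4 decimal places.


H_d = Kd * H_i
H_d = 0.67 * 2.86
H_d = 1.9162 m

1.9162


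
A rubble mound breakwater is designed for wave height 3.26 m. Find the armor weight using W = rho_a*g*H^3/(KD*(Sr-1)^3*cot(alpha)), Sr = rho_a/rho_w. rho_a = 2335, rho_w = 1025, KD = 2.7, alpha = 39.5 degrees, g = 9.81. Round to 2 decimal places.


Sr = rho_a / rho_w = 2335 / 1025 = 2.278049
(Sr - 1) = 1.278049
(Sr - 1)^3 = 2.087576
cot(39.5) = 1 / tan(39.5) = 1 / 0.824336 = 1.213097
Numerator = 2335 * 9.81 * 3.26^3 = 793612.8523
Denominator = 2.7 * 2.087576 * 1.213097 = 6.837567
W = 793612.8523 / 6.837567
W = 116066.56 N

116066.56


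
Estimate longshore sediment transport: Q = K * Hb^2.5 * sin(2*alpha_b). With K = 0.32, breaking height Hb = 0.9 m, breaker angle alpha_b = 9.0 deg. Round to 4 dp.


Q = K * Hb^2.5 * sin(2 * alpha_b)
Hb^2.5 = 0.9^2.5 = 0.768433
sin(2 * 9.0) = sin(18.0) = 0.309017
Q = 0.32 * 0.768433 * 0.309017
Q = 0.0760 m^3/s

0.0760


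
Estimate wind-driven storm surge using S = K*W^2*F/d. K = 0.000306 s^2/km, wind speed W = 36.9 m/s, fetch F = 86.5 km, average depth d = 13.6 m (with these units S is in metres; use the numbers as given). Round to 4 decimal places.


S = K * W^2 * F / d
W^2 = 36.9^2 = 1361.61
S = 0.000306 * 1361.61 * 86.5 / 13.6
Numerator = 0.000306 * 1361.61 * 86.5 = 36.040455
S = 36.040455 / 13.6 = 2.6500 m

2.6500


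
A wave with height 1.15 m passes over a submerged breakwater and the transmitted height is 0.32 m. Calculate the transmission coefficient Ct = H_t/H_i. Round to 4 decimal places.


Ct = H_t / H_i
Ct = 0.32 / 1.15
Ct = 0.2783

0.2783


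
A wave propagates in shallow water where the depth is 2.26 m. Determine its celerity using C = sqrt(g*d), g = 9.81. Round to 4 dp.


Using the shallow-water approximation:
C = sqrt(g * d) = sqrt(9.81 * 2.26)
C = sqrt(22.1706)
C = 4.7086 m/s

4.7086


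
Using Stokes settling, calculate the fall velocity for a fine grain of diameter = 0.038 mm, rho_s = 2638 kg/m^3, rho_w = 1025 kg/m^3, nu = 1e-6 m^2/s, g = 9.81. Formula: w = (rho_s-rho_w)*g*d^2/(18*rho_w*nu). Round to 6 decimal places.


w = (rho_s - rho_w) * g * d^2 / (18 * rho_w * nu)
d = 0.038 mm = 0.000038 m
rho_s - rho_w = 2638 - 1025 = 1613
Numerator = 1613 * 9.81 * (0.000038)^2 = 0.000022849177
Denominator = 18 * 1025 * 1e-6 = 0.018450
w = 0.001238 m/s

0.001238


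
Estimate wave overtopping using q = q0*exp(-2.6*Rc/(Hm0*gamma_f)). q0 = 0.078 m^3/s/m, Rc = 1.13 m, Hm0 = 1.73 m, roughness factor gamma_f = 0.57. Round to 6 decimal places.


q = q0 * exp(-2.6 * Rc / (Hm0 * gamma_f))
Exponent = -2.6 * 1.13 / (1.73 * 0.57)
= -2.6 * 1.13 / 0.9861
= -2.979414
exp(-2.979414) = 0.050823
q = 0.078 * 0.050823
q = 0.003964 m^3/s/m

0.003964


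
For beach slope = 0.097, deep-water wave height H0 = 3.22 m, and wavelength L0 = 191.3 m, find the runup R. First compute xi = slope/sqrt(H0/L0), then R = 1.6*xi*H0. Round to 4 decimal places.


xi = slope / sqrt(H0/L0)
H0/L0 = 3.22/191.3 = 0.016832
sqrt(0.016832) = 0.129739
xi = 0.097 / 0.129739 = 0.747655
R = 1.6 * xi * H0 = 1.6 * 0.747655 * 3.22
R = 3.8519 m

3.8519


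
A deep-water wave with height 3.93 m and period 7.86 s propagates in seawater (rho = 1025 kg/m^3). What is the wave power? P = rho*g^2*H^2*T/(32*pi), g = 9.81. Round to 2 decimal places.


P = rho * g^2 * H^2 * T / (32 * pi)
P = 1025 * 9.81^2 * 3.93^2 * 7.86 / (32 * pi)
P = 1025 * 96.2361 * 15.4449 * 7.86 / 100.53096
P = 119115.88 W/m

119115.88


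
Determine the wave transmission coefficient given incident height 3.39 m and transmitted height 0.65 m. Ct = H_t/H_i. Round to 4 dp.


Ct = H_t / H_i
Ct = 0.65 / 3.39
Ct = 0.1917

0.1917


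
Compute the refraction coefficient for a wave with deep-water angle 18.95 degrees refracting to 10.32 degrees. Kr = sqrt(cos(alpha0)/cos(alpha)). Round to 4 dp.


Kr = sqrt(cos(alpha0) / cos(alpha))
cos(18.95) = 0.945802
cos(10.32) = 0.983823
Kr = sqrt(0.945802 / 0.983823)
Kr = sqrt(0.961355)
Kr = 0.9805

0.9805


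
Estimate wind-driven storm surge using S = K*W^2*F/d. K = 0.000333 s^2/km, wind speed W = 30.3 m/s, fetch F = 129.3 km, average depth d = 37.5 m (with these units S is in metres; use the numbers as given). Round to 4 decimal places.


S = K * W^2 * F / d
W^2 = 30.3^2 = 918.09
S = 0.000333 * 918.09 * 129.3 / 37.5
Numerator = 0.000333 * 918.09 * 129.3 = 39.530109
S = 39.530109 / 37.5 = 1.0541 m

1.0541


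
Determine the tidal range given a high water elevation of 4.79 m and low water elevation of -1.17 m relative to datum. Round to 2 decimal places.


Tidal range = High water - Low water
Tidal range = 4.79 - (-1.17)
Tidal range = 5.96 m

5.96


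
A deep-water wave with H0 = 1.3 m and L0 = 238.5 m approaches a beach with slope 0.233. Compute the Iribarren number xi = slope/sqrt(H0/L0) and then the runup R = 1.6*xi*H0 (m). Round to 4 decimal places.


xi = slope / sqrt(H0/L0)
H0/L0 = 1.3/238.5 = 0.005451
sqrt(0.005451) = 0.073829
xi = 0.233 / 0.073829 = 3.155938
R = 1.6 * xi * H0 = 1.6 * 3.155938 * 1.3
R = 6.5644 m

6.5644


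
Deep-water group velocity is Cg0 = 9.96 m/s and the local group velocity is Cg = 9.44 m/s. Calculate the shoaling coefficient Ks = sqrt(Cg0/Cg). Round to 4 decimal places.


Ks = sqrt(Cg0 / Cg)
Ks = sqrt(9.96 / 9.44)
Ks = sqrt(1.0551)
Ks = 1.0272

1.0272


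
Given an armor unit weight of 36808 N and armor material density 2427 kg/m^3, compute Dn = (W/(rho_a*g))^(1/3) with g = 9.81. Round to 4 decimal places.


V = W / (rho_a * g)
V = 36808 / (2427 * 9.81)
V = 36808 / 23808.87
V = 1.545978 m^3
Dn = V^(1/3) = 1.545978^(1/3)
Dn = 1.1563 m

1.1563


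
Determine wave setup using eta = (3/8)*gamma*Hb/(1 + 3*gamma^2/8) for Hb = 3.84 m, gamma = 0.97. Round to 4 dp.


eta = (3/8) * gamma * Hb / (1 + 3*gamma^2/8)
Numerator = (3/8) * 0.97 * 3.84 = 1.396800
Denominator = 1 + 3*0.97^2/8 = 1 + 0.352838 = 1.352838
eta = 1.396800 / 1.352838
eta = 1.0325 m

1.0325


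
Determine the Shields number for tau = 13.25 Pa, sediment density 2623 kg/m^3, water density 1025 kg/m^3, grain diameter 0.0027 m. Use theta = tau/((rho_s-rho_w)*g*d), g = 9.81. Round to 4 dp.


theta = tau / ((rho_s - rho_w) * g * d)
rho_s - rho_w = 2623 - 1025 = 1598
Denominator = 1598 * 9.81 * 0.0027 = 42.326226
theta = 13.25 / 42.326226
theta = 0.3130

0.3130


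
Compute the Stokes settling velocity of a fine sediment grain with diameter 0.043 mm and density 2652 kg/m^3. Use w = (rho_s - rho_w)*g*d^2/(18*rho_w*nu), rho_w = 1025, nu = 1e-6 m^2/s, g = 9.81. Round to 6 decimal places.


w = (rho_s - rho_w) * g * d^2 / (18 * rho_w * nu)
d = 0.043 mm = 0.000043 m
rho_s - rho_w = 2652 - 1025 = 1627
Numerator = 1627 * 9.81 * (0.000043)^2 = 0.000029511649
Denominator = 18 * 1025 * 1e-6 = 0.018450
w = 0.001600 m/s

0.001600


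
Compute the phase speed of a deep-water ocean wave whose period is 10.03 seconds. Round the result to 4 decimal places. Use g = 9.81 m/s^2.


We use the deep-water celerity formula:
C = g * T / (2 * pi)
C = 9.81 * 10.03 / (2 * 3.14159...)
C = 98.394300 / 6.283185
C = 15.6599 m/s

15.6599


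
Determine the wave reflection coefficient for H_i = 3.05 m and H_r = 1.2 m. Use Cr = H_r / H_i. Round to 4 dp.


Cr = H_r / H_i
Cr = 1.2 / 3.05
Cr = 0.3934

0.3934


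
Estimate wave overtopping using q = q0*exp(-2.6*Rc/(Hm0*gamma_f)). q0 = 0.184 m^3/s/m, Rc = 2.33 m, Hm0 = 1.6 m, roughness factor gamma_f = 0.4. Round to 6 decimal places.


q = q0 * exp(-2.6 * Rc / (Hm0 * gamma_f))
Exponent = -2.6 * 2.33 / (1.6 * 0.4)
= -2.6 * 2.33 / 0.6400
= -9.465625
exp(-9.465625) = 0.000077
q = 0.184 * 0.000077
q = 0.000014 m^3/s/m

0.000014


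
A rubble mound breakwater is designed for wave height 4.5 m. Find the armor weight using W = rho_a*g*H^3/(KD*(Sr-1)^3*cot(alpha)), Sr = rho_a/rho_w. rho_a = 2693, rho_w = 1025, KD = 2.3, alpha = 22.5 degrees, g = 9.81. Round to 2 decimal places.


Sr = rho_a / rho_w = 2693 / 1025 = 2.627317
(Sr - 1) = 1.627317
(Sr - 1)^3 = 4.309397
cot(22.5) = 1 / tan(22.5) = 1 / 0.414214 = 2.414214
Numerator = 2693 * 9.81 * 4.5^3 = 2407370.3213
Denominator = 2.3 * 4.309397 * 2.414214 = 23.928753
W = 2407370.3213 / 23.928753
W = 100605.76 N

100605.76


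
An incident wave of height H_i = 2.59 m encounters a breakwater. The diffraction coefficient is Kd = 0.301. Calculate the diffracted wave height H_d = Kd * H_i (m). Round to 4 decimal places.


H_d = Kd * H_i
H_d = 0.301 * 2.59
H_d = 0.7796 m

0.7796


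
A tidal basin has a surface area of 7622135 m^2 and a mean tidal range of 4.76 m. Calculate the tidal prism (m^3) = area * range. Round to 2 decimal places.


Tidal prism = Area * Tidal range
P = 7622135 * 4.76
P = 36281362.60 m^3

36281362.60


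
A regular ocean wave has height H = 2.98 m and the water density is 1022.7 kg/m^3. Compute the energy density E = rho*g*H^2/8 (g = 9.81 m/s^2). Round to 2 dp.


E = (1/8) * rho * g * H^2
E = (1/8) * 1022.7 * 9.81 * 2.98^2
E = 0.125 * 1022.7 * 9.81 * 8.8804
E = 11136.78 J/m^2

11136.78


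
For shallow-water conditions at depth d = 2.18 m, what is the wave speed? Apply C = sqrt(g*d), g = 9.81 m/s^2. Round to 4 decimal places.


Using the shallow-water approximation:
C = sqrt(g * d) = sqrt(9.81 * 2.18)
C = sqrt(21.3858)
C = 4.6245 m/s

4.6245


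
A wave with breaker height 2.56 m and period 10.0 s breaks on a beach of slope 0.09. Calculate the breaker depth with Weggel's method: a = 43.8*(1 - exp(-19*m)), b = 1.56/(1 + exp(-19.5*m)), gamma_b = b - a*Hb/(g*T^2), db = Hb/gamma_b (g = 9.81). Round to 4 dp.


a = 43.8 * (1 - exp(-19 * m))
exp(-19 * 0.09) = exp(-1.7100) = 0.180866
a = 43.8 * (1 - 0.180866) = 35.878078
b = 1.56 / (1 + exp(-19.5 * m))
exp(-19.5 * 0.09) = exp(-1.7550) = 0.172907
b = 1.56 / (1 + 0.172907) = 1.330028
Hb / (g * T^2) = 2.56 / (9.81 * 10.0^2) = 2.56 / 981.0000 = 0.00260958
gamma_b = b - a * Hb/(g*T^2) = 1.330028 - 35.878078 * 0.00260958 = 1.236402
db = Hb / gamma_b = 2.56 / 1.236402
db = 2.0705 m

2.0705


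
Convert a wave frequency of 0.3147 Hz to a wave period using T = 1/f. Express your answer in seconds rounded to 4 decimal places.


T = 1 / f
T = 1 / 0.3147
T = 3.1776 s

3.1776


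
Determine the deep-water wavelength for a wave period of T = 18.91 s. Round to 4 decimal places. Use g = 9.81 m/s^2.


L0 = g * T^2 / (2 * pi)
L0 = 9.81 * 18.91^2 / (2 * pi)
L0 = 9.81 * 357.5881 / 6.28319
L0 = 3507.9393 / 6.28319
L0 = 558.3059 m

558.3059


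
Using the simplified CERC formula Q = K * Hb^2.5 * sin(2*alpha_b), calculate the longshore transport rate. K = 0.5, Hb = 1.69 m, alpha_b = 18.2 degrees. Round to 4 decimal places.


Q = K * Hb^2.5 * sin(2 * alpha_b)
Hb^2.5 = 1.69^2.5 = 3.712930
sin(2 * 18.2) = sin(36.4) = 0.593419
Q = 0.5 * 3.712930 * 0.593419
Q = 1.1017 m^3/s

1.1017


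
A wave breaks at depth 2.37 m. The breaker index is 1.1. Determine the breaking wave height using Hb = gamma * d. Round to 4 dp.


Hb = gamma * d
Hb = 1.1 * 2.37
Hb = 2.6070 m

2.6070


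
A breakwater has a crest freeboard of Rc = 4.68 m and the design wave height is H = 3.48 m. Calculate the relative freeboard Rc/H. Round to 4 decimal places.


Relative freeboard = Rc / H
= 4.68 / 3.48
= 1.3448

1.3448


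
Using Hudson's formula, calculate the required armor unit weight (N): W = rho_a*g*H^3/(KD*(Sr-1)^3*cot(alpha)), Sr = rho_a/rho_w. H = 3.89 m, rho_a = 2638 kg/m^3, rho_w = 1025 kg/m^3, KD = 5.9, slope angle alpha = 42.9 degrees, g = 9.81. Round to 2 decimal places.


Sr = rho_a / rho_w = 2638 / 1025 = 2.573659
(Sr - 1) = 1.573659
(Sr - 1)^3 = 3.897010
cot(42.9) = 1 / tan(42.9) = 1 / 0.929257 = 1.076128
Numerator = 2638 * 9.81 * 3.89^3 = 1523325.1158
Denominator = 5.9 * 3.897010 * 1.076128 = 24.742724
W = 1523325.1158 / 24.742724
W = 61566.59 N

61566.59


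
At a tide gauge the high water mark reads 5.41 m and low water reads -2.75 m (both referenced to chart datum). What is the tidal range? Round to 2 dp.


Tidal range = High water - Low water
Tidal range = 5.41 - (-2.75)
Tidal range = 8.16 m

8.16


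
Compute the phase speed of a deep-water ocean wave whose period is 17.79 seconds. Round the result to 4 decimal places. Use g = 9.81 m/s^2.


We use the deep-water celerity formula:
C = g * T / (2 * pi)
C = 9.81 * 17.79 / (2 * 3.14159...)
C = 174.519900 / 6.283185
C = 27.7757 m/s

27.7757


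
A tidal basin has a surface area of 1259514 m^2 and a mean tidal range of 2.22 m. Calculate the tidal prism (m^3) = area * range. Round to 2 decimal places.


Tidal prism = Area * Tidal range
P = 1259514 * 2.22
P = 2796121.08 m^3

2796121.08


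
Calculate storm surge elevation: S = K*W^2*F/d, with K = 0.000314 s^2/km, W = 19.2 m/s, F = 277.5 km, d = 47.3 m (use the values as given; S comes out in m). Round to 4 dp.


S = K * W^2 * F / d
W^2 = 19.2^2 = 368.64
S = 0.000314 * 368.64 * 277.5 / 47.3
Numerator = 0.000314 * 368.64 * 277.5 = 32.121446
S = 32.121446 / 47.3 = 0.6791 m

0.6791


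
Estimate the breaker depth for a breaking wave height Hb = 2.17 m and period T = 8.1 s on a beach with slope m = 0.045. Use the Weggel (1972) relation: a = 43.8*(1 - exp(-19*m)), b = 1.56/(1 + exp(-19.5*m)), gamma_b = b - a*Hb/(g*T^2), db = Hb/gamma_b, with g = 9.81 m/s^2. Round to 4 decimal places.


a = 43.8 * (1 - exp(-19 * m))
exp(-19 * 0.045) = exp(-0.8550) = 0.425283
a = 43.8 * (1 - 0.425283) = 25.172596
b = 1.56 / (1 + exp(-19.5 * m))
exp(-19.5 * 0.045) = exp(-0.8775) = 0.415821
b = 1.56 / (1 + 0.415821) = 1.101834
Hb / (g * T^2) = 2.17 / (9.81 * 8.1^2) = 2.17 / 643.6341 = 0.00337148
gamma_b = b - a * Hb/(g*T^2) = 1.101834 - 25.172596 * 0.00337148 = 1.016965
db = Hb / gamma_b = 2.17 / 1.016965
db = 2.1338 m

2.1338


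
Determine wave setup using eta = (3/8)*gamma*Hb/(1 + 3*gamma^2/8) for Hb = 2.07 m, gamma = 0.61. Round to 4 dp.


eta = (3/8) * gamma * Hb / (1 + 3*gamma^2/8)
Numerator = (3/8) * 0.61 * 2.07 = 0.473513
Denominator = 1 + 3*0.61^2/8 = 1 + 0.139538 = 1.139538
eta = 0.473513 / 1.139538
eta = 0.4155 m

0.4155


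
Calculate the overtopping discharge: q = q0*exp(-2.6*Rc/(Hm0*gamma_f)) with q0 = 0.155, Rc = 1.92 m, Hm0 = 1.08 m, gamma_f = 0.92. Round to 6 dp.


q = q0 * exp(-2.6 * Rc / (Hm0 * gamma_f))
Exponent = -2.6 * 1.92 / (1.08 * 0.92)
= -2.6 * 1.92 / 0.9936
= -5.024155
exp(-5.024155) = 0.006577
q = 0.155 * 0.006577
q = 0.001019 m^3/s/m

0.001019


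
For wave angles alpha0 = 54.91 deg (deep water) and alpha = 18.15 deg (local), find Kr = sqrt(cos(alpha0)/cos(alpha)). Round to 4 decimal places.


Kr = sqrt(cos(alpha0) / cos(alpha))
cos(54.91) = 0.574862
cos(18.15) = 0.950244
Kr = sqrt(0.574862 / 0.950244)
Kr = sqrt(0.604963)
Kr = 0.7778

0.7778


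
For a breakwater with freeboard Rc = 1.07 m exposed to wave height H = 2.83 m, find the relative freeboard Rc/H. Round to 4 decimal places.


Relative freeboard = Rc / H
= 1.07 / 2.83
= 0.3781

0.3781


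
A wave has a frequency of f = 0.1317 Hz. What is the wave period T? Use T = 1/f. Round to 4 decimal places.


T = 1 / f
T = 1 / 0.1317
T = 7.5930 s

7.5930


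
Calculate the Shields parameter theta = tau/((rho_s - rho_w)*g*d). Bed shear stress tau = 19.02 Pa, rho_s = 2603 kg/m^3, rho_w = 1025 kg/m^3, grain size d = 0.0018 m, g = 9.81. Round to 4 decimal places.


theta = tau / ((rho_s - rho_w) * g * d)
rho_s - rho_w = 2603 - 1025 = 1578
Denominator = 1578 * 9.81 * 0.0018 = 27.864324
theta = 19.02 / 27.864324
theta = 0.6826

0.6826


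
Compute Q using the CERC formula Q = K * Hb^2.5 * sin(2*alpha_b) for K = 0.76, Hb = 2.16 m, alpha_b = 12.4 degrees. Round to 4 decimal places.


Q = K * Hb^2.5 * sin(2 * alpha_b)
Hb^2.5 = 2.16^2.5 = 6.857004
sin(2 * 12.4) = sin(24.8) = 0.419452
Q = 0.76 * 6.857004 * 0.419452
Q = 2.1859 m^3/s

2.1859


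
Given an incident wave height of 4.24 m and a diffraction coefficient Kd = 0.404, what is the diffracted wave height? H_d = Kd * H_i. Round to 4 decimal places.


H_d = Kd * H_i
H_d = 0.404 * 4.24
H_d = 1.7130 m

1.7130


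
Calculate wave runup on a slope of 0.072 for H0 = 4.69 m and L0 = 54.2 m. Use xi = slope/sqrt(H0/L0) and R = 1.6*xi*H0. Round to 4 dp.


xi = slope / sqrt(H0/L0)
H0/L0 = 4.69/54.2 = 0.086531
sqrt(0.086531) = 0.294162
xi = 0.072 / 0.294162 = 0.244763
R = 1.6 * xi * H0 = 1.6 * 0.244763 * 4.69
R = 1.8367 m

1.8367


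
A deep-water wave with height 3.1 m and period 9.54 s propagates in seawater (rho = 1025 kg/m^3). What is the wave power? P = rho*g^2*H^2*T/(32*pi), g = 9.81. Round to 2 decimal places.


P = rho * g^2 * H^2 * T / (32 * pi)
P = 1025 * 9.81^2 * 3.1^2 * 9.54 / (32 * pi)
P = 1025 * 96.2361 * 9.6100 * 9.54 / 100.53096
P = 89956.76 W/m

89956.76


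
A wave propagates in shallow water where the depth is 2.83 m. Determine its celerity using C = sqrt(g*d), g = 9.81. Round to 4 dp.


Using the shallow-water approximation:
C = sqrt(g * d) = sqrt(9.81 * 2.83)
C = sqrt(27.7623)
C = 5.2690 m/s

5.2690


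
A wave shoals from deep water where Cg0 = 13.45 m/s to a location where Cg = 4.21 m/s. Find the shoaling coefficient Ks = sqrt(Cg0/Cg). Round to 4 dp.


Ks = sqrt(Cg0 / Cg)
Ks = sqrt(13.45 / 4.21)
Ks = sqrt(3.1948)
Ks = 1.7874

1.7874


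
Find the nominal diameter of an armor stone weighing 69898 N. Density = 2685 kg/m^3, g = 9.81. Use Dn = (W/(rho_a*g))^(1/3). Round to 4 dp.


V = W / (rho_a * g)
V = 69898 / (2685 * 9.81)
V = 69898 / 26339.85
V = 2.653698 m^3
Dn = V^(1/3) = 2.653698^(1/3)
Dn = 1.3845 m

1.3845


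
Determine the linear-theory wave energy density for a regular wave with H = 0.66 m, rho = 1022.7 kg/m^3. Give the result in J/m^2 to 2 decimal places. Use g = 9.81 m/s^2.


E = (1/8) * rho * g * H^2
E = (1/8) * 1022.7 * 9.81 * 0.66^2
E = 0.125 * 1022.7 * 9.81 * 0.4356
E = 546.28 J/m^2

546.28


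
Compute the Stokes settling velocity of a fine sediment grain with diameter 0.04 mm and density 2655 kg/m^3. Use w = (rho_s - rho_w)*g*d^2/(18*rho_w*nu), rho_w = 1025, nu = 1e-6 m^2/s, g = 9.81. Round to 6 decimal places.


w = (rho_s - rho_w) * g * d^2 / (18 * rho_w * nu)
d = 0.04 mm = 0.000040 m
rho_s - rho_w = 2655 - 1025 = 1630
Numerator = 1630 * 9.81 * (0.000040)^2 = 0.000025584480
Denominator = 18 * 1025 * 1e-6 = 0.018450
w = 0.001387 m/s

0.001387


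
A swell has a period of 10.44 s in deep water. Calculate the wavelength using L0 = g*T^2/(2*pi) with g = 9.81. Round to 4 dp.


L0 = g * T^2 / (2 * pi)
L0 = 9.81 * 10.44^2 / (2 * pi)
L0 = 9.81 * 108.9936 / 6.28319
L0 = 1069.2272 / 6.28319
L0 = 170.1728 m

170.1728


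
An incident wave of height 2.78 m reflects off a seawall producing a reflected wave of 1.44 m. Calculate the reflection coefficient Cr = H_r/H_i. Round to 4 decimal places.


Cr = H_r / H_i
Cr = 1.44 / 2.78
Cr = 0.5180

0.5180


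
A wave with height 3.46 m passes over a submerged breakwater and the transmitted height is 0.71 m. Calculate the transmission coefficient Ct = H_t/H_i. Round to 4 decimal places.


Ct = H_t / H_i
Ct = 0.71 / 3.46
Ct = 0.2052

0.2052
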